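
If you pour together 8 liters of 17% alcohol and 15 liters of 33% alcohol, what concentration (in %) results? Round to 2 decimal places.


Solute in mixture 1 = 17% of 8 L = 8*17/100 = 34/25 L
Solute in mixture 2 = 33% of 15 L = 15*33/100 = 99/20 L
Total solute = 34/25 + 99/20 = 631/100 L
Total volume = 8 + 15 = 23 L
Final concentration = 631/100/23 * 100 = 27.43%

27.43


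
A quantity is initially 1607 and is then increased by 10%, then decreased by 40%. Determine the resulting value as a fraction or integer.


Start: 1607
Step 1: increase by 10% => multiply by 110/100
  1607 * 110/100 = 17677/10
Step 2: decrease by 40% => multiply by 60/100
  17677/10 * 60/100 = 53031/50
Final value = 53031/50

53031/50


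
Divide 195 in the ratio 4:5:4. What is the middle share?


Ratio = 4:5:4
Total parts = 4 + 5 + 4 = 13
Value per part = 195 / 13 = 15
First share = 4 * 15 = 60
Middle share = 5 * 15 = 75
Third share = 4 * 15 = 60

75


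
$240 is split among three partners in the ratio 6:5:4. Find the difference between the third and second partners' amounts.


Total parts = 6 + 5 + 4 = 15
Value per part = 240 / 15 = 16
Shares: 6*16=96, 5*16=80, 4*16=64
Third share = 64, second share = 80
Difference = |64 - 80| = 16

16


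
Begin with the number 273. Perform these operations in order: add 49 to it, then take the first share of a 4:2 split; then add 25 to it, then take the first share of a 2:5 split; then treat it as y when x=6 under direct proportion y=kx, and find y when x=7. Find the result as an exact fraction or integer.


Start with 273.
Step 1: Add 49: 273+49=322; split 4:2 first = 322*4/6 = 644/3
Step 2: Add 25: 644/3+25=719/3; split 2:5 first = 719/3*2/7 = 1438/21
Step 3: Direct prop: k = (1438/21)/6; new y = k*7 = 1438/21*7/6 = 719/9
Final result = 719/9

719/9


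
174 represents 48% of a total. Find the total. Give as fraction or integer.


Given: 174 is 48% of the whole
Set up: 174 = 48/100 * whole
whole = 174 * 100 / 48
whole = 17400 / 48
whole = 725/2

725/2


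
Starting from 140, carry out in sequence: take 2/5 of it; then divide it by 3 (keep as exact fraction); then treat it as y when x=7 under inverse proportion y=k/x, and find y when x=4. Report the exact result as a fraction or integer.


Start with 140.
Step 1: Take 2/5: 140 * 2/5 = 56
Step 2: Divide by 3: 56 / 3 = 56/3
Step 3: Inverse prop: k = (56/3)*7; new y = k/4 = 56/3*7/4 = 98/3
Final result = 98/3

98/3


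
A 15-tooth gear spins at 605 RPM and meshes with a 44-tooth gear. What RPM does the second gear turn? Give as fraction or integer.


Gear ratio: teeth_A * RPM_A = teeth_B * RPM_B
15 * 605 = 44 * RPM_B
9075 = 44 * RPM_B
RPM_B = 9075 / 44
RPM_B = 825/4

825/4


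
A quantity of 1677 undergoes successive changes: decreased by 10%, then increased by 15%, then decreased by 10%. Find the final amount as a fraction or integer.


Start: 1677
Step 1: decrease by 10% => multiply by 90/100
  1677 * 90/100 = 15093/10
Step 2: increase by 15% => multiply by 115/100
  15093/10 * 115/100 = 347139/200
Step 3: decrease by 10% => multiply by 90/100
  347139/200 * 90/100 = 3124251/2000
Final value = 3124251/2000

3124251/2000


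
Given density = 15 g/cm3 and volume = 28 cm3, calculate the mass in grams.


Using mass = density * volume
Density = 15 g/cm3
Volume = 28 cm3
Mass = 15 * 28
= 420 g

420


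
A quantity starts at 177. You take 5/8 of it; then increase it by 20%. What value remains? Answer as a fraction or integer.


Start with 177.
Step 1: Take 5/8: 177 * 5/8 = 885/8
Step 2: Increase by 20%: 885/8 * 120/100 = 531/4
Final result = 531/4

531/4


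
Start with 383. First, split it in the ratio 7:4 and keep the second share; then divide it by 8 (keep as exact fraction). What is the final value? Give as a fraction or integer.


Start with 383.
Step 1: Split 7:4, second share = 383 * 4/11 = 1532/11
Step 2: Divide by 8: 1532/11 / 8 = 383/22
Final result = 383/22

383/22


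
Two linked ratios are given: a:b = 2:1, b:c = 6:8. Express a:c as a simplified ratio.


Given a:b = 2:1 and b:c = 6:8
Make b consistent. Multiply first ratio by 6: a:b = 12:6
Multiply second ratio by 1: b:c = 6:8
Now b = 6 in both, so a:b:c = 12:6:8
Therefore a:c = 12:8
Simplify by GCD: a:c = 3:2

3:2


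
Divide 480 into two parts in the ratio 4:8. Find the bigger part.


Total parts = 4 + 8 = 12
Value per part = 480 / 12 = 40
First share = 4 * 40 = 160
Second share = 8 * 40 = 320
Larger share = 320

320


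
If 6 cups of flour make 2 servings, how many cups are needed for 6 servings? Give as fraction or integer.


Original: 6 cups for 2 servings
Target servings = 6
Scaling factor = 6/2
New amount = 6 * 6/2
= 36/2
= 18 cups

18


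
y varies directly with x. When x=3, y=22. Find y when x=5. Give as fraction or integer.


Direct proportion: y = kx
Find k: k = 22/3 = 22/3
Compute y at x=5: y = 22/3 * 5
y = 110/3

110/3


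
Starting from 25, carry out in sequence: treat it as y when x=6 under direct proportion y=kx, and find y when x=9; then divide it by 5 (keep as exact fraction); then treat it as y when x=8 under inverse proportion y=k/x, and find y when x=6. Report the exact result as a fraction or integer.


Start with 25.
Step 1: Direct prop: k = (25)/6; new y = k*9 = 25*9/6 = 75/2
Step 2: Divide by 5: 75/2 / 5 = 15/2
Step 3: Inverse prop: k = (15/2)*8; new y = k/6 = 15/2*8/6 = 10
Final result = 10

10


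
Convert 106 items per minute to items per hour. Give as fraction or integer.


Converting from per minute to per hour
Rate = 106 items per minute
Multiply by 60: 106 * 60
= 6360 items per hour

6360


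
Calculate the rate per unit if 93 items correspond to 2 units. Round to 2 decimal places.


Total items = 93
Number of units = 2
Unit rate = 93 / 2
= 46.50 items per unit

46.50


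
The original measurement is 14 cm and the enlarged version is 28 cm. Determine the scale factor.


Original length = 14 cm
Scaled length = 28 cm
Scale factor = 28 / 14
= 2

2


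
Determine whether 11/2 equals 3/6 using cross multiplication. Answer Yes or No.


Cross multiply to check 11/2 = 3/6
Left cross product: 11 * 6 = 66
Right cross product: 2 * 3 = 6
66 != 6
Not equal, so proportions differ => No

No


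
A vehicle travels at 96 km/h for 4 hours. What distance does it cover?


Using distance = speed * time
Speed = 96 km/h
Time = 4 hours
Distance = 96 * 4
= 384 km

384


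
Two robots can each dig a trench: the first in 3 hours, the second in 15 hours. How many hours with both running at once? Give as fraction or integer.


Rate of A = 1/3 job per hour
Rate of B = 1/15 job per hour
Combined rate = 1/3 + 1/15
Find common denominator: (15 + 3)/(3*15) = 18/45
Combined rate = 2/5 job per hour
Time together = 1 / (2/5) = 5/2 hours

5/2


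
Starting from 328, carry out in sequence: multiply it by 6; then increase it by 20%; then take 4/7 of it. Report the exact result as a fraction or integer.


Start with 328.
Step 1: Multiply by 6: 328 * 6 = 1968
Step 2: Increase by 20%: 1968 * 120/100 = 11808/5
Step 3: Take 4/7: 11808/5 * 4/7 = 47232/35
Final result = 47232/35

47232/35


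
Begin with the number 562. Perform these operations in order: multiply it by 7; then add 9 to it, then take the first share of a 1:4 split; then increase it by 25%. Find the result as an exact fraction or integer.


Start with 562.
Step 1: Multiply by 7: 562 * 7 = 3934
Step 2: Add 9: 3934+9=3943; split 1:4 first = 3943*1/5 = 3943/5
Step 3: Increase by 25%: 3943/5 * 125/100 = 3943/4
Final result = 3943/4

3943/4


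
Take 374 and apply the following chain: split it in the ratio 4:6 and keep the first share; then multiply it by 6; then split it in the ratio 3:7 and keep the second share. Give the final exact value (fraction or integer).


Start with 374.
Step 1: Split 4:6, first share = 374 * 4/10 = 748/5
Step 2: Multiply by 6: 748/5 * 6 = 4488/5
Step 3: Split 3:7, second share = 4488/5 * 7/10 = 15708/25
Final result = 15708/25

15708/25


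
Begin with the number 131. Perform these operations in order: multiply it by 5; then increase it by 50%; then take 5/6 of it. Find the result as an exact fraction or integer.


Start with 131.
Step 1: Multiply by 5: 131 * 5 = 655
Step 2: Increase by 50%: 655 * 150/100 = 1965/2
Step 3: Take 5/6: 1965/2 * 5/6 = 3275/4
Final result = 3275/4

3275/4


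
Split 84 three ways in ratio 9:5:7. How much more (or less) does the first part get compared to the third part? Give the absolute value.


Total parts = 9 + 5 + 7 = 21
Value per part = 84 / 21 = 4
Shares: 9*4=36, 5*4=20, 7*4=28
First share = 36, third share = 28
Difference = |36 - 28| = 8

8


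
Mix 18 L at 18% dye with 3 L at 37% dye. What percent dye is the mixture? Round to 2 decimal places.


Solute in mixture 1 = 18% of 18 L = 18*18/100 = 81/25 L
Solute in mixture 2 = 37% of 3 L = 3*37/100 = 111/100 L
Total solute = 81/25 + 111/100 = 87/20 L
Total volume = 18 + 3 = 21 L
Final concentration = 87/20/21 * 100 = 20.71%

20.71


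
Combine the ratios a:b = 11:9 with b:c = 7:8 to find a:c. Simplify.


Given a:b = 11:9 and b:c = 7:8
Make b consistent. Multiply first ratio by 7: a:b = 77:63
Multiply second ratio by 9: b:c = 63:72
Now b = 63 in both, so a:b:c = 77:63:72
Therefore a:c = 77:72
Simplify by GCD: a:c = 77:72

77:72


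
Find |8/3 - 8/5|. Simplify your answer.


Simplify: 8/3 = 8/3 and 8/5 = 8/5
Find common denominator: LCD = 15
Convert: 40/15 and 24/15
Difference = |40 - 24|/15 = 16/15
Simplified = 16/15

16/15


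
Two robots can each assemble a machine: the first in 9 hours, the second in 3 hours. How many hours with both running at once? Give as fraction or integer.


Rate of A = 1/9 job per hour
Rate of B = 1/3 job per hour
Combined rate = 1/9 + 1/3
Find common denominator: (3 + 9)/(9*3) = 12/27
Combined rate = 4/9 job per hour
Time together = 1 / (4/9) = 9/4 hours

9/4


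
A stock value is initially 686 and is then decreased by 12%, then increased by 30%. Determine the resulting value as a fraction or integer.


Start: 686
Step 1: decrease by 12% => multiply by 88/100
  686 * 88/100 = 15092/25
Step 2: increase by 30% => multiply by 130/100
  15092/25 * 130/100 = 98098/125
Final value = 98098/125

98098/125


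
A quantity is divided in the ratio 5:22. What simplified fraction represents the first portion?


Total parts = 5 + 22 = 27
First part fraction = 5/27
Simplify: 5/27 = 5/27

5/27


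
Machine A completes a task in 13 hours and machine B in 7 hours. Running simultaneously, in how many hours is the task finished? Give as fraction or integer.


Rate of A = 1/13 job per hour
Rate of B = 1/7 job per hour
Combined rate = 1/13 + 1/7
Find common denominator: (7 + 13)/(13*7) = 20/91
Combined rate = 20/91 job per hour
Time together = 1 / (20/91) = 91/20 hours

91/20


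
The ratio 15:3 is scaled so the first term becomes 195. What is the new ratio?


Original ratio: 15:3
First term target: 195
Scale factor = 195 / 15 = 13
Multiply second term: 3 * 13 = 39
Equivalent ratio = 195:39

195:39


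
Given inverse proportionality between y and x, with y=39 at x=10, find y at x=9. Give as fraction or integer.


Inverse proportion: y = k/x
Find k: k = 10 * 39 = 390
Compute y at x=9: y = 390/9
y = 130/3

130/3


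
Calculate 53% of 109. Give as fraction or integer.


Compute 53% of 109
Convert percentage: 53% = 53/100
Multiply: 109 * 53/100
= 5777/100
= 5777/100

5777/100


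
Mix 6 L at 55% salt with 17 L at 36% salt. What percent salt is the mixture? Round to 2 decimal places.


Solute in mixture 1 = 55% of 6 L = 6*55/100 = 33/10 L
Solute in mixture 2 = 36% of 17 L = 17*36/100 = 153/25 L
Total solute = 33/10 + 153/25 = 471/50 L
Total volume = 6 + 17 = 23 L
Final concentration = 471/50/23 * 100 = 40.96%

40.96


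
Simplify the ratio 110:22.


Find GCD(110, 22)
GCD = 22
Divide both by 22: 110/22 = 5, 22/22 = 1
Simplified ratio = 5:1

5:1


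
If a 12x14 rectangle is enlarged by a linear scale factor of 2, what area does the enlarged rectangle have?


Original dimensions: 12 x 14
Enlargement factor = 2
New width = 12 * 2 = 24
New height = 14 * 2 = 28
New area = 24 * 28 = 672

672


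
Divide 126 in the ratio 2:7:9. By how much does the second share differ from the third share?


Total parts = 2 + 7 + 9 = 18
Value per part = 126 / 18 = 7
Shares: 2*7=14, 7*7=49, 9*7=63
Second share = 49, third share = 63
Difference = |49 - 63| = 14

14


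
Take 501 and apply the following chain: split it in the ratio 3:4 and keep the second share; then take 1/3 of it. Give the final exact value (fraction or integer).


Start with 501.
Step 1: Split 3:4, second share = 501 * 4/7 = 2004/7
Step 2: Take 1/3: 2004/7 * 1/3 = 668/7
Final result = 668/7

668/7


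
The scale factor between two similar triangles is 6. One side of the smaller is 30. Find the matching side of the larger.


Similar triangles have proportional sides
Scale factor = 6
Smaller side = 30
Corresponding larger side = 30 * 6
= 180

180


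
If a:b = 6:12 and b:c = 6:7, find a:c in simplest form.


Given a:b = 6:12 and b:c = 6:7
Make b consistent. Multiply first ratio by 6: a:b = 36:72
Multiply second ratio by 12: b:c = 72:84
Now b = 72 in both, so a:b:c = 36:72:84
Therefore a:c = 36:84
Simplify by GCD: a:c = 3:7

3:7


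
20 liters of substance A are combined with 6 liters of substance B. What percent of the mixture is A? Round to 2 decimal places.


Volume of A = 20 L
Volume of B = 6 L
Total volume = 20 + 6 = 26 L
Percentage of A = (20/26) * 100
= 76.92%

76.92


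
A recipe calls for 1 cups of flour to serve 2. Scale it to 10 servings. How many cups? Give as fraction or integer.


Original: 1 cups for 2 servings
Target servings = 10
Scaling factor = 10/2
New amount = 1 * 10/2
= 10/2
= 5 cups

5


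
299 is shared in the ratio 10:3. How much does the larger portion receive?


Total parts = 10 + 3 = 13
Value per part = 299 / 13 = 23
First share = 10 * 23 = 230
Second share = 3 * 23 = 69
Larger share = 230

230


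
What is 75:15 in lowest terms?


Find GCD(75, 15)
GCD = 15
Divide both by 15: 75/15 = 5, 15/15 = 1
Simplified ratio = 5:1

5:1


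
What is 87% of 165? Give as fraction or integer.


Compute 87% of 165
Convert percentage: 87% = 87/100
Multiply: 165 * 87/100
= 14355/100
= 2871/20

2871/20


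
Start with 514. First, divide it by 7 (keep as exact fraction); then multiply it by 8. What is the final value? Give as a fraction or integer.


Start with 514.
Step 1: Divide by 7: 514 / 7 = 514/7
Step 2: Multiply by 8: 514/7 * 8 = 4112/7
Final result = 4112/7

4112/7


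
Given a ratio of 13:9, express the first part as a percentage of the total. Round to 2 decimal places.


Total parts = 13 + 9 = 22
First part fraction = 13/22
Percentage = (13/22) * 100
= 0.590909 * 100
= 59.09%

59.09


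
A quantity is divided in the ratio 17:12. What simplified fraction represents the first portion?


Total parts = 17 + 12 = 29
First part fraction = 17/29
Simplify: 17/29 = 17/29

17/29


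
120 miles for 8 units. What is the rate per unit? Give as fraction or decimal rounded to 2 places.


Total miles = 120
Number of units = 8
Unit rate = 120 / 8
= 15 miles per unit

15


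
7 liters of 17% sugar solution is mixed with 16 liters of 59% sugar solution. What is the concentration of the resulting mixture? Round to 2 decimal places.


Solute in mixture 1 = 17% of 7 L = 7*17/100 = 119/100 L
Solute in mixture 2 = 59% of 16 L = 16*59/100 = 236/25 L
Total solute = 119/100 + 236/25 = 1063/100 L
Total volume = 7 + 16 = 23 L
Final concentration = 1063/100/23 * 100 = 46.22%

46.22


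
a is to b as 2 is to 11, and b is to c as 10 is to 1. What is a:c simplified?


Given a:b = 2:11 and b:c = 10:1
Make b consistent. Multiply first ratio by 10: a:b = 20:110
Multiply second ratio by 11: b:c = 110:11
Now b = 110 in both, so a:b:c = 20:110:11
Therefore a:c = 20:11
Simplify by GCD: a:c = 20:11

20:11


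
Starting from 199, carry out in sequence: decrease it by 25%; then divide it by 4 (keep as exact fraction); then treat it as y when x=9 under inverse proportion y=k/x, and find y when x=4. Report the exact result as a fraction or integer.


Start with 199.
Step 1: Decrease by 25%: 199 * 75/100 = 597/4
Step 2: Divide by 4: 597/4 / 4 = 597/16
Step 3: Inverse prop: k = (597/16)*9; new y = k/4 = 597/16*9/4 = 5373/64
Final result = 5373/64

5373/64


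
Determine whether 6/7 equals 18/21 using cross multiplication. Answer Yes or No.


Cross multiply to check 6/7 = 18/21
Left cross product: 6 * 21 = 126
Right cross product: 7 * 18 = 126
126 = 126
Equal, so proportions match => Yes

Yes


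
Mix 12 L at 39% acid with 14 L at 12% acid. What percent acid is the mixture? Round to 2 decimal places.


Solute in mixture 1 = 39% of 12 L = 12*39/100 = 117/25 L
Solute in mixture 2 = 12% of 14 L = 14*12/100 = 42/25 L
Total solute = 117/25 + 42/25 = 159/25 L
Total volume = 12 + 14 = 26 L
Final concentration = 159/25/26 * 100 = 24.46%

24.46


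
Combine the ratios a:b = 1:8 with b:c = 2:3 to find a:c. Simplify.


Given a:b = 1:8 and b:c = 2:3
Make b consistent. Multiply first ratio by 2: a:b = 2:16
Multiply second ratio by 8: b:c = 16:24
Now b = 16 in both, so a:b:c = 2:16:24
Therefore a:c = 2:24
Simplify by GCD: a:c = 1:12

1:12


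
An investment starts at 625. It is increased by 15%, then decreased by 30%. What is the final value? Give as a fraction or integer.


Start: 625
Step 1: increase by 15% => multiply by 115/100
  625 * 115/100 = 2875/4
Step 2: decrease by 30% => multiply by 70/100
  2875/4 * 70/100 = 4025/8
Final value = 4025/8

4025/8


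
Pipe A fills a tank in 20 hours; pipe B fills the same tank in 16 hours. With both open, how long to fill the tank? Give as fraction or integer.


Rate of A = 1/20 job per hour
Rate of B = 1/16 job per hour
Combined rate = 1/20 + 1/16
Find common denominator: (16 + 20)/(20*16) = 36/320
Combined rate = 9/80 job per hour
Time together = 1 / (9/80) = 80/9 hours

80/9


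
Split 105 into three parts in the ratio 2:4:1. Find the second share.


Ratio = 2:4:1
Total parts = 2 + 4 + 1 = 7
Value per part = 105 / 7 = 15
First share = 2 * 15 = 30
Middle share = 4 * 15 = 60
Third share = 1 * 15 = 15

60


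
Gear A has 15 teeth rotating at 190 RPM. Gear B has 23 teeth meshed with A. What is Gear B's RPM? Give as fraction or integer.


Gear ratio: teeth_A * RPM_A = teeth_B * RPM_B
15 * 190 = 23 * RPM_B
2850 = 23 * RPM_B
RPM_B = 2850 / 23
RPM_B = 2850/23

2850/23


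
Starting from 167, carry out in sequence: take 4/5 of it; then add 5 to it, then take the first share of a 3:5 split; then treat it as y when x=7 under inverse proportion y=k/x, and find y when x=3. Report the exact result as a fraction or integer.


Start with 167.
Step 1: Take 4/5: 167 * 4/5 = 668/5
Step 2: Add 5: 668/5+5=693/5; split 3:5 first = 693/5*3/8 = 2079/40
Step 3: Inverse prop: k = (2079/40)*7; new y = k/3 = 2079/40*7/3 = 4851/40
Final result = 4851/40

4851/40


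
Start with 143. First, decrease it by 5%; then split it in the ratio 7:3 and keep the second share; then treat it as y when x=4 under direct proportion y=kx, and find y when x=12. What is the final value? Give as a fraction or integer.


Start with 143.
Step 1: Decrease by 5%: 143 * 95/100 = 2717/20
Step 2: Split 7:3, second share = 2717/20 * 3/10 = 8151/200
Step 3: Direct prop: k = (8151/200)/4; new y = k*12 = 8151/200*12/4 = 24453/200
Final result = 24453/200

24453/200


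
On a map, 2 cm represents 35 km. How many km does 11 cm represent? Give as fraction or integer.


Map scale: 2 cm = 35 km
Measured distance on map = 11 cm
Set up proportion: 11 * 35 / 2
= 385 / 2
= 385/2 km

385/2


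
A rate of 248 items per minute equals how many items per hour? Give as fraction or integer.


Converting from per minute to per hour
Rate = 248 items per minute
Multiply by 60: 248 * 60
= 14880 items per hour

14880


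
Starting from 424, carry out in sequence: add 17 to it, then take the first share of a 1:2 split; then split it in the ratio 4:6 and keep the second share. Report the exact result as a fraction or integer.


Start with 424.
Step 1: Add 17: 424+17=441; split 1:2 first = 441*1/3 = 147
Step 2: Split 4:6, second share = 147 * 6/10 = 441/5
Final result = 441/5

441/5


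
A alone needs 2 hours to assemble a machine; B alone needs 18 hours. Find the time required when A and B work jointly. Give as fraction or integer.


Rate of A = 1/2 job per hour
Rate of B = 1/18 job per hour
Combined rate = 1/2 + 1/18
Find common denominator: (18 + 2)/(2*18) = 20/36
Combined rate = 5/9 job per hour
Time together = 1 / (5/9) = 9/5 hours

9/5


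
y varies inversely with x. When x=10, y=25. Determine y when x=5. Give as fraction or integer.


Inverse proportion: y = k/x
Find k: k = 10 * 25 = 250
Compute y at x=5: y = 250/5
y = 50

50


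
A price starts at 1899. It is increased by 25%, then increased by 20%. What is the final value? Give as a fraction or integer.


Start: 1899
Step 1: increase by 25% => multiply by 125/100
  1899 * 125/100 = 9495/4
Step 2: increase by 20% => multiply by 120/100
  9495/4 * 120/100 = 5697/2
Final value = 5697/2

5697/2


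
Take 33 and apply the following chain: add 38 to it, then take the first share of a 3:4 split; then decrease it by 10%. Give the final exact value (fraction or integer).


Start with 33.
Step 1: Add 38: 33+38=71; split 3:4 first = 71*3/7 = 213/7
Step 2: Decrease by 10%: 213/7 * 90/100 = 1917/70
Final result = 1917/70

1917/70


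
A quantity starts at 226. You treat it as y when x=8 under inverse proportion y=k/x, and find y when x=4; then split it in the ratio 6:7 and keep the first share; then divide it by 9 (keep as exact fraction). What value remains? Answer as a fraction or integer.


Start with 226.
Step 1: Inverse prop: k = (226)*8; new y = k/4 = 226*8/4 = 452
Step 2: Split 6:7, first share = 452 * 6/13 = 2712/13
Step 3: Divide by 9: 2712/13 / 9 = 904/39
Final result = 904/39

904/39


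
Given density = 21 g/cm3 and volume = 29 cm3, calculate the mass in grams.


Using mass = density * volume
Density = 21 g/cm3
Volume = 29 cm3
Mass = 21 * 29
= 609 g

609


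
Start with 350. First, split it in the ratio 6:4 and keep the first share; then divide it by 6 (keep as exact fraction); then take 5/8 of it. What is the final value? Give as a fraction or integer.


Start with 350.
Step 1: Split 6:4, first share = 350 * 6/10 = 210
Step 2: Divide by 6: 210 / 6 = 35
Step 3: Take 5/8: 35 * 5/8 = 175/8
Final result = 175/8

175/8


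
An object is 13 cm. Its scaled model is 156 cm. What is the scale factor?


Original length = 13 cm
Scaled length = 156 cm
Scale factor = 156 / 13
= 12

12


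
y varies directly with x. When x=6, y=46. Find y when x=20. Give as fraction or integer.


Direct proportion: y = kx
Find k: k = 46/6 = 23/3
Compute y at x=20: y = 23/3 * 20
y = 460/3

460/3


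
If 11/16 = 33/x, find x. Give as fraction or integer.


Setting up: 11/16 = 33/x
Cross multiply: 11 * x = 16 * 33
11x = 528
x = 528/11
x = 48

48


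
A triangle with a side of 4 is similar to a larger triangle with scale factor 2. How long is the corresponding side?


Similar triangles have proportional sides
Scale factor = 2
Smaller side = 4
Corresponding larger side = 4 * 2
= 8

8


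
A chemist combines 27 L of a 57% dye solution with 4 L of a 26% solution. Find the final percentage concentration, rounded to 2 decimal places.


Solute in mixture 1 = 57% of 27 L = 27*57/100 = 1539/100 L
Solute in mixture 2 = 26% of 4 L = 4*26/100 = 26/25 L
Total solute = 1539/100 + 26/25 = 1643/100 L
Total volume = 27 + 4 = 31 L
Final concentration = 1643/100/31 * 100 = 53.00%

53.00


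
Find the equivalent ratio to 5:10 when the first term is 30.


Original ratio: 5:10
First term target: 30
Scale factor = 30 / 5 = 6
Multiply second term: 10 * 6 = 60
Equivalent ratio = 30:60

30:60


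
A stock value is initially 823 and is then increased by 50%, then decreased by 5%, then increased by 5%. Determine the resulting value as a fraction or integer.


Start: 823
Step 1: increase by 50% => multiply by 150/100
  823 * 150/100 = 2469/2
Step 2: decrease by 5% => multiply by 95/100
  2469/2 * 95/100 = 46911/40
Step 3: increase by 5% => multiply by 105/100
  46911/40 * 105/100 = 985131/800
Final value = 985131/800

985131/800


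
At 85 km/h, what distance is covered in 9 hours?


Using distance = speed * time
Speed = 85 km/h
Time = 9 hours
Distance = 85 * 9
= 765 km

765


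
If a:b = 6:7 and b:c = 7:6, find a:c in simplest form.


Given a:b = 6:7 and b:c = 7:6
Make b consistent. Multiply first ratio by 7: a:b = 42:49
Multiply second ratio by 7: b:c = 49:42
Now b = 49 in both, so a:b:c = 42:49:42
Therefore a:c = 42:42
Simplify by GCD: a:c = 1:1

1:1


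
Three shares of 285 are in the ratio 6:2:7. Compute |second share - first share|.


Total parts = 6 + 2 + 7 = 15
Value per part = 285 / 15 = 19
Shares: 6*19=114, 2*19=38, 7*19=133
Second share = 38, first share = 114
Difference = |38 - 114| = 76

76


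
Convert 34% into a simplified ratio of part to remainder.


Part = 34%, Remainder = 66%
Ratio = 34:66
GCD(34, 66) = 2
Simplify: 17:33 = 17:33

17:33


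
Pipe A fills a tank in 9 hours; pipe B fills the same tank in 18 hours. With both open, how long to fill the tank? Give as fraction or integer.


Rate of A = 1/9 job per hour
Rate of B = 1/18 job per hour
Combined rate = 1/9 + 1/18
Find common denominator: (18 + 9)/(9*18) = 27/162
Combined rate = 1/6 job per hour
Time together = 1 / (1/6) = 6 hours

6


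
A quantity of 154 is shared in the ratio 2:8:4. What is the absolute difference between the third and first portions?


Total parts = 2 + 8 + 4 = 14
Value per part = 154 / 14 = 11
Shares: 2*11=22, 8*11=88, 4*11=44
Third share = 44, first share = 22
Difference = |44 - 22| = 22

22


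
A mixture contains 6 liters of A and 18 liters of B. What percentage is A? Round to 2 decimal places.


Volume of A = 6 L
Volume of B = 18 L
Total volume = 6 + 18 = 24 L
Percentage of A = (6/24) * 100
= 25.00%

25.00


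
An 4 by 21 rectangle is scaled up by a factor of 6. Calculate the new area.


Original dimensions: 4 x 21
Enlargement factor = 6
New width = 4 * 6 = 24
New height = 21 * 6 = 126
New area = 24 * 126 = 3024

3024


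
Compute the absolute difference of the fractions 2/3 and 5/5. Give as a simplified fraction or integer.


Simplify: 2/3 = 2/3 and 5/5 = 1
Find common denominator: LCD = 3
Convert: 2/3 and 3/3
Difference = |2 - 3|/3 = 1/3
Simplified = 1/3

1/3


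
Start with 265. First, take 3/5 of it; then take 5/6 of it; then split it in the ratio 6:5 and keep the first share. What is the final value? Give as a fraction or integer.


Start with 265.
Step 1: Take 3/5: 265 * 3/5 = 159
Step 2: Take 5/6: 159 * 5/6 = 265/2
Step 3: Split 6:5, first share = 265/2 * 6/11 = 795/11
Final result = 795/11

795/11


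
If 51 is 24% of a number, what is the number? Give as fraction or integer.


Given: 51 is 24% of the whole
Set up: 51 = 24/100 * whole
whole = 51 * 100 / 24
whole = 5100 / 24
whole = 425/2

425/2


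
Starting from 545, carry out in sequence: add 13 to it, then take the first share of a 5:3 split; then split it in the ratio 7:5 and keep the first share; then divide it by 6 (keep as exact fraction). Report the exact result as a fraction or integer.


Start with 545.
Step 1: Add 13: 545+13=558; split 5:3 first = 558*5/8 = 1395/4
Step 2: Split 7:5, first share = 1395/4 * 7/12 = 3255/16
Step 3: Divide by 6: 3255/16 / 6 = 1085/32
Final result = 1085/32

1085/32


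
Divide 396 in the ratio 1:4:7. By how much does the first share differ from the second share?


Total parts = 1 + 4 + 7 = 12
Value per part = 396 / 12 = 33
Shares: 1*33=33, 4*33=132, 7*33=231
First share = 33, second share = 132
Difference = |33 - 132| = 99

99


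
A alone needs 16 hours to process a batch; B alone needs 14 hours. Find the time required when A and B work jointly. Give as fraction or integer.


Rate of A = 1/16 job per hour
Rate of B = 1/14 job per hour
Combined rate = 1/16 + 1/14
Find common denominator: (14 + 16)/(16*14) = 30/224
Combined rate = 15/112 job per hour
Time together = 1 / (15/112) = 112/15 hours

112/15


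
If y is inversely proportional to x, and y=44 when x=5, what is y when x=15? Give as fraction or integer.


Inverse proportion: y = k/x
Find k: k = 5 * 44 = 220
Compute y at x=15: y = 220/15
y = 44/3

44/3


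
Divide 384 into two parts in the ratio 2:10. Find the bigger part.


Total parts = 2 + 10 = 12
Value per part = 384 / 12 = 32
First share = 2 * 32 = 64
Second share = 10 * 32 = 320
Larger share = 320

320


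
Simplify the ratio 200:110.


Find GCD(200, 110)
GCD = 10
Divide both by 10: 200/10 = 20, 110/10 = 11
Simplified ratio = 20:11

20:11


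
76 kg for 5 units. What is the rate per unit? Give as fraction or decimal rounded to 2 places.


Total kg = 76
Number of units = 5
Unit rate = 76 / 5
= 15.20 kg per unit

15.20


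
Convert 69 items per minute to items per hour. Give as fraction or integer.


Converting from per minute to per hour
Rate = 69 items per minute
Multiply by 60: 69 * 60
= 4140 items per hour

4140


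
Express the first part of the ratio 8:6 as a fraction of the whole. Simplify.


Total parts = 8 + 6 = 14
First part fraction = 8/14
Simplify: 8/14 = 4/7

4/7


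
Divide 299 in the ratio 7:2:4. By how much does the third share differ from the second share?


Total parts = 7 + 2 + 4 = 13
Value per part = 299 / 13 = 23
Shares: 7*23=161, 2*23=46, 4*23=92
Third share = 92, second share = 46
Difference = |92 - 46| = 46

46


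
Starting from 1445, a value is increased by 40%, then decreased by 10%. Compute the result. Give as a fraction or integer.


Start: 1445
Step 1: increase by 40% => multiply by 140/100
  1445 * 140/100 = 2023
Step 2: decrease by 10% => multiply by 90/100
  2023 * 90/100 = 18207/10
Final value = 18207/10

18207/10


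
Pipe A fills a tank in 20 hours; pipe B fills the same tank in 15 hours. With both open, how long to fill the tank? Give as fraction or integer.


Rate of A = 1/20 job per hour
Rate of B = 1/15 job per hour
Combined rate = 1/20 + 1/15
Find common denominator: (15 + 20)/(20*15) = 35/300
Combined rate = 7/60 job per hour
Time together = 1 / (7/60) = 60/7 hours

60/7


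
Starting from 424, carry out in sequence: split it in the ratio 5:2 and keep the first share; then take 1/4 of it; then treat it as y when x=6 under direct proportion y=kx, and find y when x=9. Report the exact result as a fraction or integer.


Start with 424.
Step 1: Split 5:2, first share = 424 * 5/7 = 2120/7
Step 2: Take 1/4: 2120/7 * 1/4 = 530/7
Step 3: Direct prop: k = (530/7)/6; new y = k*9 = 530/7*9/6 = 795/7
Final result = 795/7

795/7


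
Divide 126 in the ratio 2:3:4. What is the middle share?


Ratio = 2:3:4
Total parts = 2 + 3 + 4 = 9
Value per part = 126 / 9 = 14
First share = 2 * 14 = 28
Middle share = 3 * 14 = 42
Third share = 4 * 14 = 56

42


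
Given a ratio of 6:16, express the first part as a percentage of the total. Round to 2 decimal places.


Total parts = 6 + 16 = 22
First part fraction = 6/22
Percentage = (6/22) * 100
= 0.272727 * 100
= 27.27%

27.27


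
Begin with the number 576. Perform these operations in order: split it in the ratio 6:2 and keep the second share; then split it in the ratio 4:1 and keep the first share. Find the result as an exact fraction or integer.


Start with 576.
Step 1: Split 6:2, second share = 576 * 2/8 = 144
Step 2: Split 4:1, first share = 144 * 4/5 = 576/5
Final result = 576/5

576/5


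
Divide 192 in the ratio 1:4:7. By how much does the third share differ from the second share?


Total parts = 1 + 4 + 7 = 12
Value per part = 192 / 12 = 16
Shares: 1*16=16, 4*16=64, 7*16=112
Third share = 112, second share = 64
Difference = |112 - 64| = 48

48


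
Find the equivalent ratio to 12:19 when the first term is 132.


Original ratio: 12:19
First term target: 132
Scale factor = 132 / 12 = 11
Multiply second term: 19 * 11 = 209
Equivalent ratio = 132:209

132:209


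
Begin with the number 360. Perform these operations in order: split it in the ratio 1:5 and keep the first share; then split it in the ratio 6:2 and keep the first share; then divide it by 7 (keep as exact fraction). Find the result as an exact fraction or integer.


Start with 360.
Step 1: Split 1:5, first share = 360 * 1/6 = 60
Step 2: Split 6:2, first share = 60 * 6/8 = 45
Step 3: Divide by 7: 45 / 7 = 45/7
Final result = 45/7

45/7


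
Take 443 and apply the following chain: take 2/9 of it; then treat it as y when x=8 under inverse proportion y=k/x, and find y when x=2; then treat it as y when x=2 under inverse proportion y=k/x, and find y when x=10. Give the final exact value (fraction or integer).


Start with 443.
Step 1: Take 2/9: 443 * 2/9 = 886/9
Step 2: Inverse prop: k = (886/9)*8; new y = k/2 = 886/9*8/2 = 3544/9
Step 3: Inverse prop: k = (3544/9)*2; new y = k/10 = 3544/9*2/10 = 3544/45
Final result = 3544/45

3544/45


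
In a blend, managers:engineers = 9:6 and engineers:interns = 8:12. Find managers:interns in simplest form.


Given a:b = 9:6 and b:c = 8:12
Make b consistent. Multiply first ratio by 8: a:b = 72:48
Multiply second ratio by 6: b:c = 48:72
Now b = 48 in both, so a:b:c = 72:48:72
Therefore a:c = 72:72
Simplify by GCD: a:c = 1:1

1:1


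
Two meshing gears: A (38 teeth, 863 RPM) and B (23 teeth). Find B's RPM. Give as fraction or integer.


Gear ratio: teeth_A * RPM_A = teeth_B * RPM_B
38 * 863 = 23 * RPM_B
32794 = 23 * RPM_B
RPM_B = 32794 / 23
RPM_B = 32794/23

32794/23


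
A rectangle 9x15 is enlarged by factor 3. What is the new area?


Original dimensions: 9 x 15
Enlargement factor = 3
New width = 9 * 3 = 27
New height = 15 * 3 = 45
New area = 27 * 45 = 1215

1215


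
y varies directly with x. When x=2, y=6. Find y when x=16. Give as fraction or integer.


Direct proportion: y = kx
Find k: k = 6/2 = 3
Compute y at x=16: y = 3 * 16
y = 48

48


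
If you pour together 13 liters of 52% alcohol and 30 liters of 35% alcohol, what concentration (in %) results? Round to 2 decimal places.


Solute in mixture 1 = 52% of 13 L = 13*52/100 = 169/25 L
Solute in mixture 2 = 35% of 30 L = 30*35/100 = 21/2 L
Total solute = 169/25 + 21/2 = 863/50 L
Total volume = 13 + 30 = 43 L
Final concentration = 863/50/43 * 100 = 40.14%

40.14


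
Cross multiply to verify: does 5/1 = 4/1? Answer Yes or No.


Cross multiply to check 5/1 = 4/1
Left cross product: 5 * 1 = 5
Right cross product: 1 * 4 = 4
5 != 4
Not equal, so proportions differ => No

No


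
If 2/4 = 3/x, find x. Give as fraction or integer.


Setting up: 2/4 = 3/x
Cross multiply: 2 * x = 4 * 3
2x = 12
x = 12/2
x = 6

6


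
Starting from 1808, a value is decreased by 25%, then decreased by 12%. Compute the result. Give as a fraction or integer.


Start: 1808
Step 1: decrease by 25% => multiply by 75/100
  1808 * 75/100 = 1356
Step 2: decrease by 12% => multiply by 88/100
  1356 * 88/100 = 29832/25
Final value = 29832/25

29832/25


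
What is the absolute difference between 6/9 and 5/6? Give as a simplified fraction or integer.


Simplify: 6/9 = 2/3 and 5/6 = 5/6
Find common denominator: LCD = 6
Convert: 4/6 and 5/6
Difference = |4 - 5|/6 = 1/6
Simplified = 1/6

1/6


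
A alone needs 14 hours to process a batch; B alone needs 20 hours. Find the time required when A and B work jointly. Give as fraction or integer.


Rate of A = 1/14 job per hour
Rate of B = 1/20 job per hour
Combined rate = 1/14 + 1/20
Find common denominator: (20 + 14)/(14*20) = 34/280
Combined rate = 17/140 job per hour
Time together = 1 / (17/140) = 140/17 hours

140/17


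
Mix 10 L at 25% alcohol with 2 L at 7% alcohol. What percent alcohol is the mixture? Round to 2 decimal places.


Solute in mixture 1 = 25% of 10 L = 10*25/100 = 5/2 L
Solute in mixture 2 = 7% of 2 L = 2*7/100 = 7/50 L
Total solute = 5/2 + 7/50 = 66/25 L
Total volume = 10 + 2 = 12 L
Final concentration = 66/25/12 * 100 = 22.00%

22.00


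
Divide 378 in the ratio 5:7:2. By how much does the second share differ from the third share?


Total parts = 5 + 7 + 2 = 14
Value per part = 378 / 14 = 27
Shares: 5*27=135, 7*27=189, 2*27=54
Second share = 189, third share = 54
Difference = |189 - 54| = 135

135


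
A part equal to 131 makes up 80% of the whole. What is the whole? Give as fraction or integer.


Given: 131 is 80% of the whole
Set up: 131 = 80/100 * whole
whole = 131 * 100 / 80
whole = 13100 / 80
whole = 655/4

655/4


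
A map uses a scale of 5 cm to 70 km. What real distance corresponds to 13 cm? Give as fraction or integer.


Map scale: 5 cm = 70 km
Measured distance on map = 13 cm
Set up proportion: 13 * 70 / 5
= 910 / 5
= 182 km

182


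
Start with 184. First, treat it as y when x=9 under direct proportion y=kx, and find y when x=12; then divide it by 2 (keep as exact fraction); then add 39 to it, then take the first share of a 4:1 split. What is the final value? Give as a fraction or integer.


Start with 184.
Step 1: Direct prop: k = (184)/9; new y = k*12 = 184*12/9 = 736/3
Step 2: Divide by 2: 736/3 / 2 = 368/3
Step 3: Add 39: 368/3+39=485/3; split 4:1 first = 485/3*4/5 = 388/3
Final result = 388/3

388/3


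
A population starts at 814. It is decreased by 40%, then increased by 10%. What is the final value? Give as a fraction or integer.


Start: 814
Step 1: decrease by 40% => multiply by 60/100
  814 * 60/100 = 2442/5
Step 2: increase by 10% => multiply by 110/100
  2442/5 * 110/100 = 13431/25
Final value = 13431/25

13431/25


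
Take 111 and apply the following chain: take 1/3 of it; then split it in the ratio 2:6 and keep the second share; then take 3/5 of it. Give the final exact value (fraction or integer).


Start with 111.
Step 1: Take 1/3: 111 * 1/3 = 37
Step 2: Split 2:6, second share = 37 * 6/8 = 111/4
Step 3: Take 3/5: 111/4 * 3/5 = 333/20
Final result = 333/20

333/20


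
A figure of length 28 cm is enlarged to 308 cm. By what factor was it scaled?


Original length = 28 cm
Scaled length = 308 cm
Scale factor = 308 / 28
= 11

11


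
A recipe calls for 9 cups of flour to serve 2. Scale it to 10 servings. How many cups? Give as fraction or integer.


Original: 9 cups for 2 servings
Target servings = 10
Scaling factor = 10/2
New amount = 9 * 10/2
= 90/2
= 45 cups

45


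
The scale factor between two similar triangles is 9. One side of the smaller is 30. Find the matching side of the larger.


Similar triangles have proportional sides
Scale factor = 9
Smaller side = 30
Corresponding larger side = 30 * 9
= 270

270


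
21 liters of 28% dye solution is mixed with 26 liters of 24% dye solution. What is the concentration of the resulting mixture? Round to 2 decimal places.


Solute in mixture 1 = 28% of 21 L = 21*28/100 = 147/25 L
Solute in mixture 2 = 24% of 26 L = 26*24/100 = 156/25 L
Total solute = 147/25 + 156/25 = 303/25 L
Total volume = 21 + 26 = 47 L
Final concentration = 303/25/47 * 100 = 25.79%

25.79


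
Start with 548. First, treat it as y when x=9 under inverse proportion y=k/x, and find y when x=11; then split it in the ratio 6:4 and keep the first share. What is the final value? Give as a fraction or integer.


Start with 548.
Step 1: Inverse prop: k = (548)*9; new y = k/11 = 548*9/11 = 4932/11
Step 2: Split 6:4, first share = 4932/11 * 6/10 = 14796/55
Final result = 14796/55

14796/55


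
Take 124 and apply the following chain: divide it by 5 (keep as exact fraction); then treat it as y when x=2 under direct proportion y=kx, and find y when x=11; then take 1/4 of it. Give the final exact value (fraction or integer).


Start with 124.
Step 1: Divide by 5: 124 / 5 = 124/5
Step 2: Direct prop: k = (124/5)/2; new y = k*11 = 124/5*11/2 = 682/5
Step 3: Take 1/4: 682/5 * 1/4 = 341/10
Final result = 341/10

341/10
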